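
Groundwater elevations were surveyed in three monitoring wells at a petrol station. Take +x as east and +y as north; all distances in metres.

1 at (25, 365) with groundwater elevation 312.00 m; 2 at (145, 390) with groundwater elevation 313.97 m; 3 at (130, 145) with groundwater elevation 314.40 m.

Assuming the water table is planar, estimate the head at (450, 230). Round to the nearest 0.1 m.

Differences from 1: to 2 (Δx, Δy, Δh) = (120, 25, +1.97); to 3 = (105, -220, +2.40).
Solve a·Δx + b·Δy = Δh: det = 120·(-220) − 105·25 = -29025.
∂h/∂x = [(+1.97)·(-220) − (+2.40)·25] / -29025 = +0.01700
∂h/∂y = [120·(+2.40) − 105·(+1.97)] / -29025 = -0.002796
h(450, 230) = 312.00 + (+0.01700)·(425) + (-0.002796)·(-135) = 312.00 +7.225 +0.377 = 319.602 m.

319.6 m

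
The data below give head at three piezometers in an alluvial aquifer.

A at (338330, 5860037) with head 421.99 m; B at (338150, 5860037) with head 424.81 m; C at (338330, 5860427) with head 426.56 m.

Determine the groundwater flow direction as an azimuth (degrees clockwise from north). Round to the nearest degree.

∂h/∂x = (424.81 − 421.99) / (338150 − 338330) = -0.01567
∂h/∂y = (426.56 − 421.99) / (5860427 − 5860037) = +0.01172
Flow direction (−∇h) has components (+0.01567 E, -0.01172 N).
Azimuth = atan2(E, N) = atan2(+0.01567, -0.01172) = 126.8° ≈ 127°.

127°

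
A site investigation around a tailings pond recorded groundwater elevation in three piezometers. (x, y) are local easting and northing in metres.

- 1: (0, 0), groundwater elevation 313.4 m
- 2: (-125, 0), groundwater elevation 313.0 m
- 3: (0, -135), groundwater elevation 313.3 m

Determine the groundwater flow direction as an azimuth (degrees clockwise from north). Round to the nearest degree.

∂h/∂x = (313.0 − 313.4) / (-125 − 0) = +0.003200
∂h/∂y = (313.3 − 313.4) / (-135 − 0) = +0.0007407
Flow direction (−∇h) has components (-0.003200 E, -0.0007407 N).
Azimuth = atan2(E, N) = atan2(-0.003200, -0.0007407) = 257.0° ≈ 257°.

257°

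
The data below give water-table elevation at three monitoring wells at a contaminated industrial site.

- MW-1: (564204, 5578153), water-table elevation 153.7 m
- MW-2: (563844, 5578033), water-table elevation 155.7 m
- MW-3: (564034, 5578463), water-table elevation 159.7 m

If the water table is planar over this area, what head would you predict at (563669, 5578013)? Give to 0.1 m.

Differences from MW-1: to MW-2 (Δx, Δy, Δh) = (-360, -120, +2.0); to MW-3 = (-170, 310, +6.0).
Solve a·Δx + b·Δy = Δh: det = (-360)·310 − (-170)·(-120) = -132000.
∂h/∂x = [(+2.0)·310 − (+6.0)·(-120)] / -132000 = -0.01015
∂h/∂y = [(-360)·(+6.0) − (-170)·(+2.0)] / -132000 = +0.01379
h(563669, 5578013) = 153.7 + (-0.01015)·(-535) + (+0.01379)·(-140) = 153.7 +5.431 -1.930 = 157.201 m.

157.2 m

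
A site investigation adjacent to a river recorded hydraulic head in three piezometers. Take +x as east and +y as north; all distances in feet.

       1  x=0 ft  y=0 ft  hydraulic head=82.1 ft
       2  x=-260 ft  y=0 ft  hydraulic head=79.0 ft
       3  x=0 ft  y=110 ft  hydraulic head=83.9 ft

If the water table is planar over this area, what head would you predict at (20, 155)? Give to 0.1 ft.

84.9 ft

∂h/∂x = (79.0 − 82.1) / (-260 − 0) = +0.01192
∂h/∂y = (83.9 − 82.1) / (110 − 0) = +0.01636
h(20, 155) = 82.1 + (+0.01192)·(20) + (+0.01636)·(155) = 82.1 +0.238 +2.536 = 84.875 ft.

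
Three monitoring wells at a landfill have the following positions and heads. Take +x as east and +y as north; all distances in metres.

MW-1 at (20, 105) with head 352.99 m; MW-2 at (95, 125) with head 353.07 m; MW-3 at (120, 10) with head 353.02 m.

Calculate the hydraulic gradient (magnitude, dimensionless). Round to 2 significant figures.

Taking MW-1 as reference: MW-2−MW-1 = (75, 20, +0.08); MW-3−MW-1 = (100, -95, +0.03).
Determinant of the coordinate differences = 75·(-95) − 100·20 = -9125.
∂h/∂x = [(+0.08)·(-95) − (+0.03)·20] / -9125 = +0.0008986
∂h/∂y = [75·(+0.03) − 100·(+0.08)] / -9125 = +0.0006301
|∇h| = √(0.0008986² + 0.0006301²) = 0.001098

0.0011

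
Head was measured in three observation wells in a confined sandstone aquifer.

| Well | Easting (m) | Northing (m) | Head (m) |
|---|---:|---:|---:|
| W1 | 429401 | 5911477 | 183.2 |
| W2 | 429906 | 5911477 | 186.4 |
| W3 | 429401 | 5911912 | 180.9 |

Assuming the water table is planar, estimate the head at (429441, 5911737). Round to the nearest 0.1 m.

182.1 m

∂h/∂x = (186.4 − 183.2) / (429906 − 429401) = +0.006337
∂h/∂y = (180.9 − 183.2) / (5911912 − 5911477) = -0.005287
h(429441, 5911737) = 183.2 + (+0.006337)·(40) + (-0.005287)·(260) = 183.2 +0.253 -1.375 = 182.079 m.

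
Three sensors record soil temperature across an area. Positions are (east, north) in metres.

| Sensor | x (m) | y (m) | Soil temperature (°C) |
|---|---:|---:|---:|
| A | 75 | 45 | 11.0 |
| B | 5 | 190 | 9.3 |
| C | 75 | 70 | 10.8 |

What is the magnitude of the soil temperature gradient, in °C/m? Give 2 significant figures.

0.011 °C/m

Taking A as reference: B−A = (-70, 145, -1.7); C−A = (0, 25, -0.2).
Determinant of the coordinate differences = (-70)·25 − 0·145 = -1750.
∂T/∂x = [(-1.7)·25 − (-0.2)·145] / -1750 = +0.007714
∂T/∂y = [(-70)·(-0.2) − 0·(-1.7)] / -1750 = -0.008000
|∇f| = √(0.007714² + -0.008000²) = 0.01111 °C/m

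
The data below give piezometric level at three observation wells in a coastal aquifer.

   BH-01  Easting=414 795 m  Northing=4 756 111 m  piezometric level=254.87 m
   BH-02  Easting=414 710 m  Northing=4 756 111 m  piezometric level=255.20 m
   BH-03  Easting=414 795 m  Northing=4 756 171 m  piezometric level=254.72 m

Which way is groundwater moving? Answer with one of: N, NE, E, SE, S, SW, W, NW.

NE

∂h/∂x = (255.20 − 254.87) / (414710 − 414795) = -0.003882
∂h/∂y = (254.72 − 254.87) / (4756171 − 4756111) = -0.002500
Flow = −∇h = (+0.003882 east, +0.002500 north), which points northeast.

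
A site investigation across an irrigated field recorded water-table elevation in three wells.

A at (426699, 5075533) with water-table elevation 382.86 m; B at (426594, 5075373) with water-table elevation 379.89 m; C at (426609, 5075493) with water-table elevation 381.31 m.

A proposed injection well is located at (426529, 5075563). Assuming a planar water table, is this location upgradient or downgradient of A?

downgradient

Three-point gradient (reference A): Δ to B = (-105, -160, -2.97), Δ to C = (-90, -40, -1.55).
∂h/∂x = +0.01267, ∂h/∂y = +0.01025 (det = -10200).
Head at (426529, 5075563) = 382.86 + (+0.01267)·(-170) + (+0.01025)·(30) = 381.01 m.
That is lower than the 382.86 m at A, so the point is downgradient.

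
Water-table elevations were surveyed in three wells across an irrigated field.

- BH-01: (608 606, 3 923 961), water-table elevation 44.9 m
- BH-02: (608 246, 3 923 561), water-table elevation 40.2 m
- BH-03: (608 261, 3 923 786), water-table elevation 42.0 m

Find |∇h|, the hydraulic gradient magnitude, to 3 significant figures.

0.00892

With h = a·x + b·y + c and BH-01 as origin, the differences give:
  (-360)·a + (-400)·b = -4.7
  (-345)·a + (-175)·b = -2.9
Eliminate b (×(-175) and ×(-400), subtract): -75000·a = -337.50 → a = ∂h/∂x = +0.004500
Back-substitute: b = ∂h/∂y = +0.007700.
|∇h| = √(0.004500² + 0.007700²) = 0.008919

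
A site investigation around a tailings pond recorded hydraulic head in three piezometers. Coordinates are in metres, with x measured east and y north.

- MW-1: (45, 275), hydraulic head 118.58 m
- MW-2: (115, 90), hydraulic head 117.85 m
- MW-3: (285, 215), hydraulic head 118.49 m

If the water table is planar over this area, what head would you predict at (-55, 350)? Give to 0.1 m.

Taking MW-1 as reference: MW-2−MW-1 = (70, -185, -0.73); MW-3−MW-1 = (240, -60, -0.09).
Determinant of the coordinate differences = 70·(-60) − 240·(-185) = 40200.
∂h/∂x = [(-0.73)·(-60) − (-0.09)·(-185)] / 40200 = +0.0006754
∂h/∂y = [70·(-0.09) − 240·(-0.73)] / 40200 = +0.004201
h(-55, 350) = 118.58 + (+0.0006754)·(-100) + (+0.004201)·(75) = 118.58 -0.068 +0.315 = 118.828 m.

118.8 m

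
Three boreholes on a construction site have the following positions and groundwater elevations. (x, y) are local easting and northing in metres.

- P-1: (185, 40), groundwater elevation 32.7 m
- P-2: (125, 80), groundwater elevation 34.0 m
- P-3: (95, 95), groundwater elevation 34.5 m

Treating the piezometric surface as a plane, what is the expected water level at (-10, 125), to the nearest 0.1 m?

35.6 m

With h = a·x + b·y + c and P-1 as origin, the differences give:
  (-60)·a + 40·b = +1.3
  (-90)·a + 55·b = +1.8
Eliminate b (×55 and ×40, subtract): 300·a = -0.50 → a = ∂h/∂x = -0.001667
Back-substitute: b = ∂h/∂y = +0.03000.
h(-10, 125) = 32.7 + (-0.001667)·(-195) + (+0.03000)·(85) = 32.7 +0.325 +2.550 = 35.575 m.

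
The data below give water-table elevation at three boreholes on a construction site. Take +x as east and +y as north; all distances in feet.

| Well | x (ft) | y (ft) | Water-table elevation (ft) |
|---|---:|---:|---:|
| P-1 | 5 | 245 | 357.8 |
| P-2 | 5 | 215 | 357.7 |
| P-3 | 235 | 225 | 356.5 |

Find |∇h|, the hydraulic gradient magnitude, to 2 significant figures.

0.0063

Taking P-1 as reference: P-2−P-1 = (0, -30, -0.1); P-3−P-1 = (230, -20, -1.3).
Determinant of the coordinate differences = 0·(-20) − 230·(-30) = 6900.
∂h/∂x = [(-0.1)·(-20) − (-1.3)·(-30)] / 6900 = -0.005362
∂h/∂y = [0·(-1.3) − 230·(-0.1)] / 6900 = +0.003333
|∇h| = √(-0.005362² + 0.003333²) = 0.006313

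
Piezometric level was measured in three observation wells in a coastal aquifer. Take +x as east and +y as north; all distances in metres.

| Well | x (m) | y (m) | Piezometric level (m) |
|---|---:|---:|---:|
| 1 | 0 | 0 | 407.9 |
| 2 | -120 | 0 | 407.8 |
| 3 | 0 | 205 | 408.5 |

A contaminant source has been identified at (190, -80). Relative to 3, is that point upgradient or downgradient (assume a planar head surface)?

downgradient

∂h/∂x = (407.8 − 407.9) / (-120 − 0) = +0.0008333
∂h/∂y = (408.5 − 407.9) / (205 − 0) = +0.002927
Head at (190, -80) = 407.9 + (+0.0008333)·(190) + (+0.002927)·(-80) = 407.82 m.
That is lower than the 408.5 m at 3, so the point is downgradient.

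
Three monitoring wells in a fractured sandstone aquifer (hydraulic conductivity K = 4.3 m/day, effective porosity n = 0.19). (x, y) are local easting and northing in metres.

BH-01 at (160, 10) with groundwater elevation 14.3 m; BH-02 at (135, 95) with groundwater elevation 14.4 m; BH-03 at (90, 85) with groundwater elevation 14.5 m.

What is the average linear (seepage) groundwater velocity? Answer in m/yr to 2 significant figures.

Differences from BH-01: to BH-02 (Δx, Δy, Δh) = (-25, 85, +0.1); to BH-03 = (-70, 75, +0.2).
Solve a·Δx + b·Δy = Δh: det = (-25)·75 − (-70)·85 = 4075.
∂h/∂x = [(+0.1)·75 − (+0.2)·85] / 4075 = -0.002331
∂h/∂y = [(-25)·(+0.2) − (-70)·(+0.1)] / 4075 = +0.0004908
|∇h| = √(-0.002331² + 0.0004908²) = 0.002382
Seepage velocity v = K·i/n = 4.3 × 0.002382 / 0.19 = 0.05391 m/day = 19.69 m/yr.

20 m/yr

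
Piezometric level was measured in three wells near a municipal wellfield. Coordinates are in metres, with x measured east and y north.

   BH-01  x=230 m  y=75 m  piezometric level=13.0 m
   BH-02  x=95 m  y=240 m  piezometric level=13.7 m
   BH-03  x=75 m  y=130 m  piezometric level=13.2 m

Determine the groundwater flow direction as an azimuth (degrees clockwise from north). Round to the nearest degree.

Differences from BH-01: to BH-02 (Δx, Δy, Δh) = (-135, 165, +0.7); to BH-03 = (-155, 55, +0.2).
Solve a·Δx + b·Δy = Δh: det = (-135)·55 − (-155)·165 = 18150.
∂h/∂x = [(+0.7)·55 − (+0.2)·165] / 18150 = +0.0003030
∂h/∂y = [(-135)·(+0.2) − (-155)·(+0.7)] / 18150 = +0.004490
Flow direction (−∇h) has components (-0.0003030 E, -0.004490 N).
Azimuth = atan2(E, N) = atan2(-0.0003030, -0.004490) = 183.9° ≈ 184°.

184°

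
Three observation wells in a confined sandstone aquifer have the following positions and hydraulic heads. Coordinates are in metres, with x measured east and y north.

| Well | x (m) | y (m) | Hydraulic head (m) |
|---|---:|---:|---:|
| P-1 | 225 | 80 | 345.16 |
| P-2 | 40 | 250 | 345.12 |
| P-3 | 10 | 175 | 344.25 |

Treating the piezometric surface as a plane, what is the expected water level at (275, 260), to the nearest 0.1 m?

347.1 m

Taking P-1 as reference: P-2−P-1 = (-185, 170, -0.04); P-3−P-1 = (-215, 95, -0.91).
Determinant of the coordinate differences = (-185)·95 − (-215)·170 = 18975.
∂h/∂x = [(-0.04)·95 − (-0.91)·170] / 18975 = +0.007953
∂h/∂y = [(-185)·(-0.91) − (-215)·(-0.04)] / 18975 = +0.008419
h(275, 260) = 345.16 + (+0.007953)·(50) + (+0.008419)·(180) = 345.16 +0.398 +1.515 = 347.073 m.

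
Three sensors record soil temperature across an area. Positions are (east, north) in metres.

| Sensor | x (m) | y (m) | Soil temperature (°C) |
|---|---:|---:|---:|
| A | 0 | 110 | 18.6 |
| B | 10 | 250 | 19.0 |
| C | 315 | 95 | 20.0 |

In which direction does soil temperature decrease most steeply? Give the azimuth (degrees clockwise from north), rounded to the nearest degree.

241°

Differences from A: to B (Δx, Δy, Δh) = (10, 140, +0.4); to C = (315, -15, +1.4).
Determinant of the coordinate differences = 10·(-15) − 315·140 = -44250.
∂T/∂x = [(+0.4)·(-15) − (+1.4)·140] / -44250 = +0.004565
∂T/∂y = [10·(+1.4) − 315·(+0.4)] / -44250 = +0.002531
Steepest decrease is along −∇f: components (-0.004565 E, -0.002531 N).
Azimuth = atan2(-0.004565, -0.002531) = 241.0° ≈ 241°.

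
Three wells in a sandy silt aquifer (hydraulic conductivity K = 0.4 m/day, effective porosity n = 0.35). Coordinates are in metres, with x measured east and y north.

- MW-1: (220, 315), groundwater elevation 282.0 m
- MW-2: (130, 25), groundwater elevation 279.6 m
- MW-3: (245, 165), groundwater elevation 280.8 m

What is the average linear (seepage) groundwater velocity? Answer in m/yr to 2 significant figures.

Taking MW-1 as reference: MW-2−MW-1 = (-90, -290, -2.4); MW-3−MW-1 = (25, -150, -1.2).
Determinant of the coordinate differences = (-90)·(-150) − 25·(-290) = 20750.
∂h/∂x = [(-2.4)·(-150) − (-1.2)·(-290)] / 20750 = +0.0005783
∂h/∂y = [(-90)·(-1.2) − 25·(-2.4)] / 20750 = +0.008096
|∇h| = √(0.0005783² + 0.008096²) = 0.008117
Seepage velocity v = K·i/n = 0.4 × 0.008117 / 0.35 = 0.009277 m/day = 3.388 m/yr.

3.4 m/yr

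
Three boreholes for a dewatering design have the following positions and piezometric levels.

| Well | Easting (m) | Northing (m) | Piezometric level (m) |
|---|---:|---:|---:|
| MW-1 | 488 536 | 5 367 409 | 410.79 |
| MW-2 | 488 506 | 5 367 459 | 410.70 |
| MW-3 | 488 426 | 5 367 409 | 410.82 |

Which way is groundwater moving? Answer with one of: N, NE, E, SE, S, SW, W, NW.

Taking MW-1 as reference: MW-2−MW-1 = (-30, 50, -0.09); MW-3−MW-1 = (-110, 0, +0.03).
Determinant of the coordinate differences = (-30)·0 − (-110)·50 = 5500.
∂h/∂x = [(-0.09)·0 − (+0.03)·50] / 5500 = -0.0002727
∂h/∂y = [(-30)·(+0.03) − (-110)·(-0.09)] / 5500 = -0.001964
Flow = −∇h = (+0.0002727 east, +0.001964 north), which points north.

N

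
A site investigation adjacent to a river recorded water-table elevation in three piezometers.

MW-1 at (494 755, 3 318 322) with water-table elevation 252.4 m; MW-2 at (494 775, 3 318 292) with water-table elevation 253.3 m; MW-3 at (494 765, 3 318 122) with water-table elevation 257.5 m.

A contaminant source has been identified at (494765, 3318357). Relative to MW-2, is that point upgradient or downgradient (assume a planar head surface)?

Differences from MW-1: to MW-2 (Δx, Δy, Δh) = (20, -30, +0.9); to MW-3 = (10, -200, +5.1).
Determinant of the coordinate differences = 20·(-200) − 10·(-30) = -3700.
∂h/∂x = [(+0.9)·(-200) − (+5.1)·(-30)] / -3700 = +0.007297
∂h/∂y = [20·(+5.1) − 10·(+0.9)] / -3700 = -0.02514
Head at (494765, 3318357) = 252.4 + (+0.007297)·(10) + (-0.02514)·(35) = 251.59 m.
That is lower than the 253.3 m at MW-2, so the point is downgradient.

downgradient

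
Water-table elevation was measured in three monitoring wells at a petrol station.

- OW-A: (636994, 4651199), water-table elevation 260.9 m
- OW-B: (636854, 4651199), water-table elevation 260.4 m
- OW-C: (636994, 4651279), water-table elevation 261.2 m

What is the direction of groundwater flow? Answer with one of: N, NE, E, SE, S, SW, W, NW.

∂h/∂x = (260.4 − 260.9) / (636854 − 636994) = +0.003571
∂h/∂y = (261.2 − 260.9) / (4651279 − 4651199) = +0.003750
Flow = −∇h = (-0.003571 east, -0.003750 north), which points southwest.

SW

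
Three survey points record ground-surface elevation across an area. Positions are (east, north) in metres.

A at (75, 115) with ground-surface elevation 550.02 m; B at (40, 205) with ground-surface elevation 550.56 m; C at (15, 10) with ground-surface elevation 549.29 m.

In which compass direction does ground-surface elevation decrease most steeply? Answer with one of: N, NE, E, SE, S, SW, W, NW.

S

Differences from A: to B (Δx, Δy, Δh) = (-35, 90, +0.54); to C = (-60, -105, -0.73).
Determinant of the coordinate differences = (-35)·(-105) − (-60)·90 = 9075.
∂z/∂x = [(+0.54)·(-105) − (-0.73)·90] / 9075 = +0.0009917
∂z/∂y = [(-35)·(-0.73) − (-60)·(+0.54)] / 9075 = +0.006386
Steepest decrease is along −∇f = (-0.0009917 E, -0.006386 N) → south.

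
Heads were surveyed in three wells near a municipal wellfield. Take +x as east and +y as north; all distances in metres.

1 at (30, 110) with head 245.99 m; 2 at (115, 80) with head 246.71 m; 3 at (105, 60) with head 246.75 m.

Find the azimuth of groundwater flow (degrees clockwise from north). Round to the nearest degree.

309°

Taking 1 as reference: 2−1 = (85, -30, +0.72); 3−1 = (75, -50, +0.76).
Determinant of the coordinate differences = 85·(-50) − 75·(-30) = -2000.
∂h/∂x = [(+0.72)·(-50) − (+0.76)·(-30)] / -2000 = +0.006600
∂h/∂y = [85·(+0.76) − 75·(+0.72)] / -2000 = -0.005300
Flow direction (−∇h) has components (-0.006600 E, +0.005300 N).
Azimuth = atan2(E, N) = atan2(-0.006600, +0.005300) = 308.8° ≈ 309°.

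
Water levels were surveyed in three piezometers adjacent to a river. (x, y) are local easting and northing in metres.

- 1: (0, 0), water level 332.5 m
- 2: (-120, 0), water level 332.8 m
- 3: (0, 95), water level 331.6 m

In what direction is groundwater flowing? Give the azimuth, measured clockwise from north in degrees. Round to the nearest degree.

015°

∂h/∂x = (332.8 − 332.5) / (-120 − 0) = -0.002500
∂h/∂y = (331.6 − 332.5) / (95 − 0) = -0.009474
Flow direction (−∇h) has components (+0.002500 E, +0.009474 N).
Azimuth = atan2(E, N) = atan2(+0.002500, +0.009474) = 14.8° ≈ 015°.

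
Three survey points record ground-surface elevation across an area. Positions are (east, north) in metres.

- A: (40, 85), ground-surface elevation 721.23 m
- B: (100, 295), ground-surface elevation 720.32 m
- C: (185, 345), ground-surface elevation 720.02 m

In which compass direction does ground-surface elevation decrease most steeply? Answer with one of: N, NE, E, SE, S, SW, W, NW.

Taking A as reference: B−A = (60, 210, -0.91); C−A = (145, 260, -1.21).
Solve a·Δx + b·Δy = Δz: det = 60·260 − 145·210 = -14850.
∂z/∂x = [(-0.91)·260 − (-1.21)·210] / -14850 = -0.001178
∂z/∂y = [60·(-1.21) − 145·(-0.91)] / -14850 = -0.003997
Steepest decrease is along −∇f = (+0.001178 E, +0.003997 N) → north.

N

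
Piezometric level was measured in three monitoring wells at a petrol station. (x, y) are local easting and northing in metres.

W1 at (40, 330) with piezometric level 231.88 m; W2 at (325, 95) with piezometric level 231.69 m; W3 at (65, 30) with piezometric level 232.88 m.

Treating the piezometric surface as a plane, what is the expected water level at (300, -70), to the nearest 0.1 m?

With h = a·x + b·y + c and W1 as origin, the differences give:
  285·a + (-235)·b = -0.19
  25·a + (-300)·b = +1.00
Eliminate b (×(-300) and ×(-235), subtract): -79625·a = 292.000 → a = ∂h/∂x = -0.003667
Back-substitute: b = ∂h/∂y = -0.003639.
h(300, -70) = 231.88 + (-0.003667)·(260) + (-0.003639)·(-400) = 231.88 -0.953 +1.456 = 232.382 m.

232.4 m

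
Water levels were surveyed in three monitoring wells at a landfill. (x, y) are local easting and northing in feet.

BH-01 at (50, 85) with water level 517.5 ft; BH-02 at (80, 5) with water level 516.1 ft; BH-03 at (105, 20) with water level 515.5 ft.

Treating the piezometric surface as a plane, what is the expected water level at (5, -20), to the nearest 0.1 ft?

Differences from BH-01: to BH-02 (Δx, Δy, Δh) = (30, -80, -1.4); to BH-03 = (55, -65, -2.0).
Solve a·Δx + b·Δy = Δh: det = 30·(-65) − 55·(-80) = 2450.
∂h/∂x = [(-1.4)·(-65) − (-2.0)·(-80)] / 2450 = -0.02816
∂h/∂y = [30·(-2.0) − 55·(-1.4)] / 2450 = +0.006939
h(5, -20) = 517.5 + (-0.02816)·(-45) + (+0.006939)·(-105) = 517.5 +1.267 -0.729 = 518.039 ft.

518.0 ft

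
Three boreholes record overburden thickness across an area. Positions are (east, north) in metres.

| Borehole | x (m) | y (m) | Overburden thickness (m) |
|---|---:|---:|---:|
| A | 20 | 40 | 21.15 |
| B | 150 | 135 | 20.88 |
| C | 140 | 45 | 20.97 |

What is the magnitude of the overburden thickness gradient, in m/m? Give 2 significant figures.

With d = a·x + b·y + c and A as origin, the differences give:
  130·a + 95·b = -0.27
  120·a + 5·b = -0.18
Eliminate b (×5 and ×95, subtract): -10750·a = 15.750 → a = ∂d/∂x = -0.001465
Back-substitute: b = ∂d/∂y = -0.0008372.
|∇f| = √(-0.001465² + -0.0008372²) = 0.001687 m/m

0.0017 m/m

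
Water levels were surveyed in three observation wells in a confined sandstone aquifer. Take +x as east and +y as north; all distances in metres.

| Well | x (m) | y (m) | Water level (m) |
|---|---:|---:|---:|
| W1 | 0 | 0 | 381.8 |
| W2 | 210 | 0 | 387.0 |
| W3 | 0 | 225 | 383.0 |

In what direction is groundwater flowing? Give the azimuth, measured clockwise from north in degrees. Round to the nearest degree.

∂h/∂x = (387.0 − 381.8) / (210 − 0) = +0.02476
∂h/∂y = (383.0 − 381.8) / (225 − 0) = +0.005333
Flow direction (−∇h) has components (-0.02476 E, -0.005333 N).
Azimuth = atan2(E, N) = atan2(-0.02476, -0.005333) = 257.8° ≈ 258°.

258°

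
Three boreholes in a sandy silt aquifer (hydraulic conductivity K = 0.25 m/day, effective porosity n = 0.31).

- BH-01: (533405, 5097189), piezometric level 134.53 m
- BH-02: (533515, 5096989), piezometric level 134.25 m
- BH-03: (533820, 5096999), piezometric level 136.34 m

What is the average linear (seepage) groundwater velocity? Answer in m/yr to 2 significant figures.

2.5 m/yr

Differences from BH-01: to BH-02 (Δx, Δy, Δh) = (110, -200, -0.28); to BH-03 = (415, -190, +1.81).
Solve a·Δx + b·Δy = Δh: det = 110·(-190) − 415·(-200) = 62100.
∂h/∂x = [(-0.28)·(-190) − (+1.81)·(-200)] / 62100 = +0.006686
∂h/∂y = [110·(+1.81) − 415·(-0.28)] / 62100 = +0.005077
|∇h| = √(0.006686² + 0.005077²) = 0.008395
Seepage velocity v = K·i/n = 0.25 × 0.008395 / 0.31 = 0.00677 m/day = 2.473 m/yr.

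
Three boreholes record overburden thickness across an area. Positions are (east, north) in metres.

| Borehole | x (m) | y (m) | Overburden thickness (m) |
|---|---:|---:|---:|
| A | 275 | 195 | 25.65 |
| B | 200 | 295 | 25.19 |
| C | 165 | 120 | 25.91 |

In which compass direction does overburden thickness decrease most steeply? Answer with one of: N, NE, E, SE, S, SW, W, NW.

N

With d = a·x + b·y + c and A as origin, the differences give:
  (-75)·a + 100·b = -0.46
  (-110)·a + (-75)·b = +0.26
Eliminate b (×(-75) and ×100, subtract): 16625·a = 8.500 → a = ∂d/∂x = +0.0005113
Back-substitute: b = ∂d/∂y = -0.004217.
Steepest decrease is along −∇f = (-0.0005113 E, +0.004217 N) → north.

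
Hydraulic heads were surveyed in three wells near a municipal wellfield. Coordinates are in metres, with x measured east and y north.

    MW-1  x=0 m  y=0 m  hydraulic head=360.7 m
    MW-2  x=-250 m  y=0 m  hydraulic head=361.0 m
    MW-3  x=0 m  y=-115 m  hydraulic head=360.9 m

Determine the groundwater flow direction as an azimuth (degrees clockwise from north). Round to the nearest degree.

035°

∂h/∂x = (361.0 − 360.7) / (-250 − 0) = -0.001200
∂h/∂y = (360.9 − 360.7) / (-115 − 0) = -0.001739
Flow direction (−∇h) has components (+0.001200 E, +0.001739 N).
Azimuth = atan2(E, N) = atan2(+0.001200, +0.001739) = 34.6° ≈ 035°.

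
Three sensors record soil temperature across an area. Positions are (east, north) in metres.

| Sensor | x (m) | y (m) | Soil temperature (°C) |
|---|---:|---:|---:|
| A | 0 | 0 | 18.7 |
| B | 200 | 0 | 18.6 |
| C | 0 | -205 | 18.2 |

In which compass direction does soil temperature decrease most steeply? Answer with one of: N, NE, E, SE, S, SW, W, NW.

∂T/∂x = (18.6 − 18.7) / (200 − 0) = -0.0005000
∂T/∂y = (18.2 − 18.7) / (-205 − 0) = +0.002439
Steepest decrease is along −∇f = (+0.0005000 E, -0.002439 N) → south.

S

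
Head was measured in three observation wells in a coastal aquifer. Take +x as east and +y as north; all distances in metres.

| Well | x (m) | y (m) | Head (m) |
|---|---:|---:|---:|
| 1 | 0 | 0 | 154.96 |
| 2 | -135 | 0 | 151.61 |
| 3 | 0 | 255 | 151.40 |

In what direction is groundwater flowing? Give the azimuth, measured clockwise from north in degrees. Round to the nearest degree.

299°

∂h/∂x = (151.61 − 154.96) / (-135 − 0) = +0.02481
∂h/∂y = (151.40 − 154.96) / (255 − 0) = -0.01396
Flow direction (−∇h) has components (-0.02481 E, +0.01396 N).
Azimuth = atan2(E, N) = atan2(-0.02481, +0.01396) = 299.4° ≈ 299°.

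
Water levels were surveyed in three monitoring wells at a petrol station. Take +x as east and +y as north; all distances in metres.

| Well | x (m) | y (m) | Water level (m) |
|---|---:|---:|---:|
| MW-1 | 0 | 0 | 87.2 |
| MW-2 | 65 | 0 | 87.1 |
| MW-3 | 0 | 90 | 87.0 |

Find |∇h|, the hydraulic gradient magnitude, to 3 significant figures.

∂h/∂x = (87.1 − 87.2) / (65 − 0) = -0.001538
∂h/∂y = (87.0 − 87.2) / (90 − 0) = -0.002222
|∇h| = √(-0.001538² + -0.002222²) = 0.002702

0.00270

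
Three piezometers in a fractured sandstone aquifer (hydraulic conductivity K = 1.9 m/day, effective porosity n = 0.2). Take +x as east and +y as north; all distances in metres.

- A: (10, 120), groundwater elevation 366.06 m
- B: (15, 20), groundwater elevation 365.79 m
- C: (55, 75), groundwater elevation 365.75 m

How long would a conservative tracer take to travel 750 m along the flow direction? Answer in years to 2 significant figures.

43 years

With h = a·x + b·y + c and A as origin, the differences give:
  5·a + (-100)·b = -0.27
  45·a + (-45)·b = -0.31
Eliminate b (×(-45) and ×(-100), subtract): 4275·a = -18.850 → a = ∂h/∂x = -0.004409
Back-substitute: b = ∂h/∂y = +0.002480.
|∇h| = √(-0.004409² + 0.002480²) = 0.005059
Seepage velocity v = K·i/n = 1.9 × 0.005059 / 0.2 = 0.04806 m/day.
t = 750 / 0.04806 = 1.561e+04 days = 42.7 years.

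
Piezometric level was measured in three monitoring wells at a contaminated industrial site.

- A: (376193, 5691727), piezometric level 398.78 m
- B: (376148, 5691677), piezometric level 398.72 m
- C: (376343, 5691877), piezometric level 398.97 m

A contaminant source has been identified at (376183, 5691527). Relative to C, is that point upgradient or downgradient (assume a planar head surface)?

downgradient

Taking A as reference: B−A = (-45, -50, -0.06); C−A = (150, 150, +0.19).
Determinant of the coordinate differences = (-45)·150 − 150·(-50) = 750.
∂h/∂x = [(-0.06)·150 − (+0.19)·(-50)] / 750 = +0.0006667
∂h/∂y = [(-45)·(+0.19) − 150·(-0.06)] / 750 = +0.0006000
Head at (376183, 5691527) = 398.78 + (+0.0006667)·(-10) + (+0.0006000)·(-200) = 398.65 m.
That is lower than the 398.97 m at C, so the point is downgradient.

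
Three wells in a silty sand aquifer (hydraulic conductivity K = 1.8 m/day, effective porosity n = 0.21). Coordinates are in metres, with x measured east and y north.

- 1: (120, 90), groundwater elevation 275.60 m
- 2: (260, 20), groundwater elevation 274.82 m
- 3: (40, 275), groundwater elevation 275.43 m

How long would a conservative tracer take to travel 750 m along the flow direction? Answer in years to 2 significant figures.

With h = a·x + b·y + c and 1 as origin, the differences give:
  140·a + (-70)·b = -0.78
  (-80)·a + 185·b = -0.17
Eliminate b (×185 and ×(-70), subtract): 20300·a = -156.200 → a = ∂h/∂x = -0.007695
Back-substitute: b = ∂h/∂y = -0.004246.
|∇h| = √(-0.007695² + -0.004246²) = 0.008789
Seepage velocity v = K·i/n = 1.8 × 0.008789 / 0.21 = 0.07533 m/day.
t = 750 / 0.07533 = 9956 days = 27.3 years.

27 years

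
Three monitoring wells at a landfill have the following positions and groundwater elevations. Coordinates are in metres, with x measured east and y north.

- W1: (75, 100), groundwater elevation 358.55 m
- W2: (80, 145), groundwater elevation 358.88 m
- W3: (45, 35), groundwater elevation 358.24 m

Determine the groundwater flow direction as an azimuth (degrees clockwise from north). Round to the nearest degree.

With h = a·x + b·y + c and W1 as origin, the differences give:
  5·a + 45·b = +0.33
  (-30)·a + (-65)·b = -0.31
Eliminate b (×(-65) and ×45, subtract): 1025·a = -7.500 → a = ∂h/∂x = -0.007317
Back-substitute: b = ∂h/∂y = +0.008146.
Flow direction (−∇h) has components (+0.007317 E, -0.008146 N).
Azimuth = atan2(E, N) = atan2(+0.007317, -0.008146) = 138.1° ≈ 138°.

138°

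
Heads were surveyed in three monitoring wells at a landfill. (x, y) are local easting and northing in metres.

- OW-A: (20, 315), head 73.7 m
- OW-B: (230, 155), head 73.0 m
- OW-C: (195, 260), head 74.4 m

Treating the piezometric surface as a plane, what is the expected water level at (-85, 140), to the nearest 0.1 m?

Differences from OW-A: to OW-B (Δx, Δy, Δh) = (210, -160, -0.7); to OW-C = (175, -55, +0.7).
Solve a·Δx + b·Δy = Δh: det = 210·(-55) − 175·(-160) = 16450.
∂h/∂x = [(-0.7)·(-55) − (+0.7)·(-160)] / 16450 = +0.009149
∂h/∂y = [210·(+0.7) − 175·(-0.7)] / 16450 = +0.01638
h(-85, 140) = 73.7 + (+0.009149)·(-105) + (+0.01638)·(-175) = 73.7 -0.961 -2.867 = 69.872 m.

69.9 m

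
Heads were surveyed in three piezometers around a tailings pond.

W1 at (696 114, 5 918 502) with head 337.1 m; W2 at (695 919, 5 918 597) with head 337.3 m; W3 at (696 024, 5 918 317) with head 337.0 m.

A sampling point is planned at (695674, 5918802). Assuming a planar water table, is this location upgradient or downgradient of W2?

upgradient

With h = a·x + b·y + c and W1 as origin, the differences give:
  (-195)·a + 95·b = +0.2
  (-90)·a + (-185)·b = -0.1
Eliminate b (×(-185) and ×95, subtract): 44625·a = -27.50 → a = ∂h/∂x = -0.0006162
Back-substitute: b = ∂h/∂y = +0.0008403.
Head at (695674, 5918802) = 337.1 + (-0.0006162)·(-440) + (+0.0008403)·(300) = 337.62 m.
That is higher than the 337.3 m at W2, so the point is upgradient.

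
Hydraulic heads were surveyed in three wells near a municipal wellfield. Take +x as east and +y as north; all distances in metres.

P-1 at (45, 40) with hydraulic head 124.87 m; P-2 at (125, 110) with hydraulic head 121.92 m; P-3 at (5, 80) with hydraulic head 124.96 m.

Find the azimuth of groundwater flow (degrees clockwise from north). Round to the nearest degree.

048°

With h = a·x + b·y + c and P-1 as origin, the differences give:
  80·a + 70·b = -2.95
  (-40)·a + 40·b = +0.09
Eliminate b (×40 and ×70, subtract): 6000·a = -124.300 → a = ∂h/∂x = -0.02072
Back-substitute: b = ∂h/∂y = -0.01847.
Flow direction (−∇h) has components (+0.02072 E, +0.01847 N).
Azimuth = atan2(E, N) = atan2(+0.02072, +0.01847) = 48.3° ≈ 048°.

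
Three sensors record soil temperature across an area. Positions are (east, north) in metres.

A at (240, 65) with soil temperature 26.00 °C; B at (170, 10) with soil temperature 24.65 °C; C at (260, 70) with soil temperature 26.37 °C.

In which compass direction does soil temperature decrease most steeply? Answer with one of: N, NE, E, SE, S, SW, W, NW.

Differences from A: to B (Δx, Δy, Δh) = (-70, -55, -1.35); to C = (20, 5, +0.37).
Determinant of the coordinate differences = (-70)·5 − 20·(-55) = 750.
∂T/∂x = [(-1.35)·5 − (+0.37)·(-55)] / 750 = +0.01813
∂T/∂y = [(-70)·(+0.37) − 20·(-1.35)] / 750 = +0.001467
Steepest decrease is along −∇f = (-0.01813 E, -0.001467 N) → west.

W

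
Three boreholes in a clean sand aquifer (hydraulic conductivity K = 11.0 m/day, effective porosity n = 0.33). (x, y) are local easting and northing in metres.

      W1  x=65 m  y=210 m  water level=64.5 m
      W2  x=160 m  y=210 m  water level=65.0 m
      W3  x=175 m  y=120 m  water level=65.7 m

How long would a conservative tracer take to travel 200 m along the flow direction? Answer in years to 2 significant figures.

With h = a·x + b·y + c and W1 as origin, the differences give:
  95·a + 0·b = +0.5
  110·a + (-90)·b = +1.2
Eliminate b (×(-90) and ×0, subtract): -8550·a = -45.00 → a = ∂h/∂x = +0.005263
Back-substitute: b = ∂h/∂y = -0.006901.
|∇h| = √(0.005263² + -0.006901²) = 0.008679
Seepage velocity v = K·i/n = 11.0 × 0.008679 / 0.33 = 0.2893 m/day.
t = 200 / 0.2893 = 691.3 days = 1.89 years.

1.9 years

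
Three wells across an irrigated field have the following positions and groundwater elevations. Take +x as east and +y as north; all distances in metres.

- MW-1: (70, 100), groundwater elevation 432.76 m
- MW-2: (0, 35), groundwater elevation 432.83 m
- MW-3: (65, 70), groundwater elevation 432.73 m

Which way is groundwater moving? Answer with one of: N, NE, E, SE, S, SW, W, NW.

Differences from MW-1: to MW-2 (Δx, Δy, Δh) = (-70, -65, +0.07); to MW-3 = (-5, -30, -0.03).
Solve a·Δx + b·Δy = Δh: det = (-70)·(-30) − (-5)·(-65) = 1775.
∂h/∂x = [(+0.07)·(-30) − (-0.03)·(-65)] / 1775 = -0.002282
∂h/∂y = [(-70)·(-0.03) − (-5)·(+0.07)] / 1775 = +0.001380
Flow = −∇h = (+0.002282 east, -0.001380 north), which points southeast.

SE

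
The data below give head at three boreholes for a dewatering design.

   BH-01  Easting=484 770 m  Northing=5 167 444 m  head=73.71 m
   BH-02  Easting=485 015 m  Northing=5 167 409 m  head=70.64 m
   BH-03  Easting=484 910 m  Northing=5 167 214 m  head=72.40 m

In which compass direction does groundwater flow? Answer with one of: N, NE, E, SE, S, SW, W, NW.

Differences from BH-01: to BH-02 (Δx, Δy, Δh) = (245, -35, -3.07); to BH-03 = (140, -230, -1.31).
Solve a·Δx + b·Δy = Δh: det = 245·(-230) − 140·(-35) = -51450.
∂h/∂x = [(-3.07)·(-230) − (-1.31)·(-35)] / -51450 = -0.01283
∂h/∂y = [245·(-1.31) − 140·(-3.07)] / -51450 = -0.002116
Flow = −∇h = (+0.01283 east, +0.002116 north), which points east.

E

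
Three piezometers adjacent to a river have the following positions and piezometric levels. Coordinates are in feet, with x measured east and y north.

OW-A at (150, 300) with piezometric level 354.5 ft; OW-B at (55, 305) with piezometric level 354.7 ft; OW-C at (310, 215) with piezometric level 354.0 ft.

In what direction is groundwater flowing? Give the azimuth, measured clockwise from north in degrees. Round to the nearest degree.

137°

Taking OW-A as reference: OW-B−OW-A = (-95, 5, +0.2); OW-C−OW-A = (160, -85, -0.5).
Determinant of the coordinate differences = (-95)·(-85) − 160·5 = 7275.
∂h/∂x = [(+0.2)·(-85) − (-0.5)·5] / 7275 = -0.001993
∂h/∂y = [(-95)·(-0.5) − 160·(+0.2)] / 7275 = +0.002131
Flow direction (−∇h) has components (+0.001993 E, -0.002131 N).
Azimuth = atan2(E, N) = atan2(+0.001993, -0.002131) = 136.9° ≈ 137°.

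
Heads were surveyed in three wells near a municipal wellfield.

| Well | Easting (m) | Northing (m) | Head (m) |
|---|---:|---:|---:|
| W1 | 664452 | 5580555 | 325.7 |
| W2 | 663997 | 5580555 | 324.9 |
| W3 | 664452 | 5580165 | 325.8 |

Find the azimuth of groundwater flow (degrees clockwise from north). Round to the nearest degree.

∂h/∂x = (324.9 − 325.7) / (663997 − 664452) = +0.001758
∂h/∂y = (325.8 − 325.7) / (5580165 − 5580555) = -0.0002564
Flow direction (−∇h) has components (-0.001758 E, +0.0002564 N).
Azimuth = atan2(E, N) = atan2(-0.001758, +0.0002564) = 278.3° ≈ 278°.

278°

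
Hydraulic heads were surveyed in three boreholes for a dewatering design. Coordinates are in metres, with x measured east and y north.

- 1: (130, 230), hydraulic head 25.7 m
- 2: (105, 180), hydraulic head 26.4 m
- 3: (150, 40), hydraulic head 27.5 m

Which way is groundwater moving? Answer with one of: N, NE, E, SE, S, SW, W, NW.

Taking 1 as reference: 2−1 = (-25, -50, +0.7); 3−1 = (20, -190, +1.8).
Determinant of the coordinate differences = (-25)·(-190) − 20·(-50) = 5750.
∂h/∂x = [(+0.7)·(-190) − (+1.8)·(-50)] / 5750 = -0.007478
∂h/∂y = [(-25)·(+1.8) − 20·(+0.7)] / 5750 = -0.01026
Flow = −∇h = (+0.007478 east, +0.01026 north), which points northeast.

NE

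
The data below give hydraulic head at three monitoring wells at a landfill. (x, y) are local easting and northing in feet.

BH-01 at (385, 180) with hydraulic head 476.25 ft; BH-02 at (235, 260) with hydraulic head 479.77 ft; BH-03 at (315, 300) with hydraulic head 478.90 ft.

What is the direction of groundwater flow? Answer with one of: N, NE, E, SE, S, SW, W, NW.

Differences from BH-01: to BH-02 (Δx, Δy, Δh) = (-150, 80, +3.52); to BH-03 = (-70, 120, +2.65).
Determinant of the coordinate differences = (-150)·120 − (-70)·80 = -12400.
∂h/∂x = [(+3.52)·120 − (+2.65)·80] / -12400 = -0.01697
∂h/∂y = [(-150)·(+2.65) − (-70)·(+3.52)] / -12400 = +0.01219
Flow = −∇h = (+0.01697 east, -0.01219 north), which points southeast.

SE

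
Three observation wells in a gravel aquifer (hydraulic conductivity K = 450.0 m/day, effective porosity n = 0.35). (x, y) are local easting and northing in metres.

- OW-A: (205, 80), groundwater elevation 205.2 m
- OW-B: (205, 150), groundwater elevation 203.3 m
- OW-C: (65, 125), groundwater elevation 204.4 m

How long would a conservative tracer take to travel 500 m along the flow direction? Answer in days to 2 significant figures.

14 days

Differences from OW-A: to OW-B (Δx, Δy, Δh) = (0, 70, -1.9); to OW-C = (-140, 45, -0.8).
Solve a·Δx + b·Δy = Δh: det = 0·45 − (-140)·70 = 9800.
∂h/∂x = [(-1.9)·45 − (-0.8)·70] / 9800 = -0.003010
∂h/∂y = [0·(-0.8) − (-140)·(-1.9)] / 9800 = -0.02714
|∇h| = √(-0.003010² + -0.02714²) = 0.02731
Seepage velocity v = K·i/n = 450.0 × 0.02731 / 0.35 = 35.11 m/day.
t = 500 / 35.11 = 14.24 days.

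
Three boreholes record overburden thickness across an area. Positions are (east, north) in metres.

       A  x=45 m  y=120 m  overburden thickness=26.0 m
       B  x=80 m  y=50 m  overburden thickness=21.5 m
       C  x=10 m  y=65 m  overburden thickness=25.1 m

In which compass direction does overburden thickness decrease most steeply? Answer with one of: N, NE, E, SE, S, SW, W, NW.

Three-point gradient (reference A): Δ to B = (35, -70, -4.5), Δ to C = (-35, -55, -0.9).
∂d/∂x = -0.04217, ∂d/∂y = +0.04320 (det = -4375).
Steepest decrease is along −∇f = (+0.04217 E, -0.04320 N) → southeast.

SE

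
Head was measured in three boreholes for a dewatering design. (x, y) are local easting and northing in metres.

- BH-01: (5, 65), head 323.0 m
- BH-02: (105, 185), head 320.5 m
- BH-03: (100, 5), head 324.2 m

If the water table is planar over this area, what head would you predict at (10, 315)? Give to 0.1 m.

Taking BH-01 as reference: BH-02−BH-01 = (100, 120, -2.5); BH-03−BH-01 = (95, -60, +1.2).
Solve a·Δx + b·Δy = Δh: det = 100·(-60) − 95·120 = -17400.
∂h/∂x = [(-2.5)·(-60) − (+1.2)·120] / -17400 = -0.0003448
∂h/∂y = [100·(+1.2) − 95·(-2.5)] / -17400 = -0.02055
h(10, 315) = 323.0 + (-0.0003448)·(5) + (-0.02055)·(250) = 323.0 -0.002 -5.136 = 317.862 m.

317.9 m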